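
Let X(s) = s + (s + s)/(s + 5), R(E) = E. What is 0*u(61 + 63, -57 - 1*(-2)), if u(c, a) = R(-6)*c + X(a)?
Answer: 0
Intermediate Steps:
X(s) = s + 2*s/(5 + s) (X(s) = s + (2*s)/(5 + s) = s + 2*s/(5 + s))
u(c, a) = -6*c + a*(7 + a)/(5 + a)
0*u(61 + 63, -57 - 1*(-2)) = 0*(((-57 - 1*(-2))*(7 + (-57 - 1*(-2))) - 6*(61 + 63)*(5 + (-57 - 1*(-2))))/(5 + (-57 - 1*(-2)))) = 0*(((-57 + 2)*(7 + (-57 + 2)) - 6*124*(5 + (-57 + 2)))/(5 + (-57 + 2))) = 0*((-55*(7 - 55) - 6*124*(5 - 55))/(5 - 55)) = 0*((-55*(-48) - 6*124*(-50))/(-50)) = 0*(-(2640 + 37200)/50) = 0*(-1/50*39840) = 0*(-3984/5) = 0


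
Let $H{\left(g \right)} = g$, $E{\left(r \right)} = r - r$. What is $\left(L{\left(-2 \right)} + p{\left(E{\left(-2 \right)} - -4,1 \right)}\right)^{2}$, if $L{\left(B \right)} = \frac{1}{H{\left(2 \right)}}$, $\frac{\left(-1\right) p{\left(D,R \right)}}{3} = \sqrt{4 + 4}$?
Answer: $\frac{289}{4} - 6 \sqrt{2} \approx 63.765$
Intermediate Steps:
$E{\left(r \right)} = 0$
$p{\left(D,R \right)} = - 6 \sqrt{2}$ ($p{\left(D,R \right)} = - 3 \sqrt{4 + 4} = - 3 \sqrt{8} = - 3 \cdot 2 \sqrt{2} = - 6 \sqrt{2}$)
$L{\left(B \right)} = \frac{1}{2}$
$\left(L{\left(-2 \right)} + p{\left(E{\left(-2 \right)} - -4,1 \right)}\right)^{2} = \left(\frac{1}{2} - 6 \sqrt{2}\right)^{2}$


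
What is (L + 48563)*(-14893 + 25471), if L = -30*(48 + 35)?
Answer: 487360194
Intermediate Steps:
L = -2490 (L = -30*83 = -2490)
(L + 48563)*(-14893 + 25471) = (-2490 + 48563)*(-14893 + 25471) = 46073*10578 = 487360194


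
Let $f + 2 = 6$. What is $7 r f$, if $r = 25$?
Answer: $700$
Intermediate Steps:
$f = 4$ ($f = -2 + 6 = 4$)
$7 r f = 7 \cdot 25 \cdot 4 = 175 \cdot 4 = 700$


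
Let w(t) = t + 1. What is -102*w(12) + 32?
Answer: -1294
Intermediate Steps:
w(t) = 1 + t
-102*w(12) + 32 = -102*(1 + 12) + 32 = -102*13 + 32 = -1326 + 32 = -1294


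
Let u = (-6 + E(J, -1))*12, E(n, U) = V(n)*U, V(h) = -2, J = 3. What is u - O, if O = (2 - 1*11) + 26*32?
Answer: -871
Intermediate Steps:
E(n, U) = -2*U
u = -48 (u = (-6 - 2*(-1))*12 = (-6 + 2)*12 = -4*12 = -48)
O = 823 (O = (2 - 11) + 832 = -9 + 832 = 823)
u - O = -48 - 1*823 = -48 - 823 = -871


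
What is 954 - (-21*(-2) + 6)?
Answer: 906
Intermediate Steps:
954 - (-21*(-2) + 6) = 954 - (42 + 6) = 954 - 1*48 = 954 - 48 = 906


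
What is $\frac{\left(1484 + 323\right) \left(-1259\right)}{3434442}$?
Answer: $- \frac{2275013}{3434442} \approx -0.66241$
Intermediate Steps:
$\frac{\left(1484 + 323\right) \left(-1259\right)}{3434442} = 1807 \left(-1259\right) \frac{1}{3434442} = \left(-2275013\right) \frac{1}{3434442} = - \frac{2275013}{3434442}$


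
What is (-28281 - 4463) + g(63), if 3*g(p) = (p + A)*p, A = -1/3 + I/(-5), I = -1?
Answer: -157119/5 ≈ -31424.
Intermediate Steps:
A = -2/15 (A = -1/3 - 1/(-5) = -1*⅓ - 1*(-⅕) = -⅓ + ⅕ = -2/15 ≈ -0.13333)
g(p) = p*(-2/15 + p)/3 (g(p) = ((p - 2/15)*p)/3 = ((-2/15 + p)*p)/3 = (p*(-2/15 + p))/3 = p*(-2/15 + p)/3)
(-28281 - 4463) + g(63) = (-28281 - 4463) + (1/45)*63*(-2 + 15*63) = -32744 + (1/45)*63*(-2 + 945) = -32744 + (1/45)*63*943 = -32744 + 6601/5 = -157119/5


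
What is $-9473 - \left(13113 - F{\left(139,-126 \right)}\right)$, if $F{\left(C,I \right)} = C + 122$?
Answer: $-22325$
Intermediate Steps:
$F{\left(C,I \right)} = 122 + C$
$-9473 - \left(13113 - F{\left(139,-126 \right)}\right) = -9473 - \left(13113 - \left(122 + 139\right)\right) = -9473 - \left(13113 - 261\right) = -9473 - 12852 = -22325$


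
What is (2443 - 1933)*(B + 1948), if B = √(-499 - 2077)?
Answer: 993480 + 2040*I*√161 ≈ 9.9348e+5 + 25885.0*I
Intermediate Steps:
B = 4*I*√161 (B = √(-2576) = 4*I*√161 ≈ 50.754*I)
(2443 - 1933)*(B + 1948) = (2443 - 1933)*(4*I*√161 + 1948) = 510*(1948 + 4*I*√161) = 993480 + 2040*I*√161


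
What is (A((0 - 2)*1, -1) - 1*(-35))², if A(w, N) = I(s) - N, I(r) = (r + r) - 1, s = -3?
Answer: 841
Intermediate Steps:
I(r) = -1 + 2*r (I(r) = 2*r - 1 = -1 + 2*r)
A(w, N) = -7 - N (A(w, N) = (-1 + 2*(-3)) - N = (-1 - 6) - N = -7 - N)
(A((0 - 2)*1, -1) - 1*(-35))² = ((-7 - 1*(-1)) - 1*(-35))² = ((-7 + 1) + 35)² = (-6 + 35)² = 29² = 841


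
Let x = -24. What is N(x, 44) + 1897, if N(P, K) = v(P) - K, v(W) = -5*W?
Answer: 1973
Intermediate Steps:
N(P, K) = -K - 5*P (N(P, K) = -5*P - K = -K - 5*P)
N(x, 44) + 1897 = (-1*44 - 5*(-24)) + 1897 = (-44 + 120) + 1897 = 76 + 1897 = 1973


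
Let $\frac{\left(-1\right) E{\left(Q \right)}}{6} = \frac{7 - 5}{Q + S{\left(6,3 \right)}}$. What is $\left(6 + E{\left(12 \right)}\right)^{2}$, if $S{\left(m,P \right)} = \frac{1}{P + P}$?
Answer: $\frac{133956}{5329} \approx 25.137$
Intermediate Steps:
$S{\left(m,P \right)} = \frac{1}{2 P}$
$E{\left(Q \right)} = - \frac{12}{\frac{1}{6} + Q}$ ($E{\left(Q \right)} = - 6 \frac{7 - 5}{Q + \frac{1}{2 \cdot 3}} = - 6 \frac{2}{Q + \frac{1}{2} \cdot \frac{1}{3}} = - 6 \frac{2}{Q + \frac{1}{6}} = - 6 \frac{2}{\frac{1}{6} + Q} = - \frac{12}{\frac{1}{6} + Q}$)
$\left(6 + E{\left(12 \right)}\right)^{2} = \left(6 - \frac{72}{1 + 6 \cdot 12}\right)^{2} = \left(6 - \frac{72}{1 + 72}\right)^{2} = \left(6 - \frac{72}{73}\right)^{2} = \left(\frac{366}{73}\right)^{2} = \frac{133956}{5329}$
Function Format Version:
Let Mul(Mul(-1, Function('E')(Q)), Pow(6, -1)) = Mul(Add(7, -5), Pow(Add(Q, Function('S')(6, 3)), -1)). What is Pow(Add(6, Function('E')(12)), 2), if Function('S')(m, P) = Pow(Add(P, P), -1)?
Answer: Rational(133956, 5329) ≈ 25.137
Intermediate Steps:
Function('S')(m, P) = Mul(Rational(1, 2), Pow(P, -1)) (Function('S')(m, P) = Pow(Mul(2, P), -1) = Mul(Rational(1, 2), Pow(P, -1)))
Function('E')(Q) = Mul(-12, Pow(Add(Rational(1, 6), Q), -1)) (Function('E')(Q) = Mul(-6, Mul(Add(7, -5), Pow(Add(Q, Mul(Rational(1, 2), Pow(3, -1))), -1))) = Mul(-6, Mul(2, Pow(Add(Q, Mul(Rational(1, 2), Rational(1, 3))), -1))) = Mul(-6, Mul(2, Pow(Add(Q, Rational(1, 6)), -1))) = Mul(-6, Mul(2, Pow(Add(Rational(1, 6), Q), -1))) = Mul(-12, Pow(Add(Rational(1, 6), Q), -1)))
Pow(Add(6, Function('E')(12)), 2) = Pow(Add(6, Mul(-72, Pow(Add(1, Mul(6, 12)), -1))), 2) = Pow(Add(6, Mul(-72, Pow(Add(1, 72), -1))), 2) = Pow(Add(6, Mul(-72, Pow(73, -1))), 2) = Pow(Add(6, Mul(-72, Rational(1, 73))), 2) = Pow(Add(6, Rational(-72, 73)), 2) = Pow(Rational(366, 73), 2) = Rational(133956, 5329)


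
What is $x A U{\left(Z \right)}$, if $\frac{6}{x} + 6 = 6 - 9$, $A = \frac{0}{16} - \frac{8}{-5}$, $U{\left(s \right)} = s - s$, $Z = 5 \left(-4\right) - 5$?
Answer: $0$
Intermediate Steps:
$Z = -25$ ($Z = -20 - 5 = -25$)
$U{\left(s \right)} = 0$
$A = \frac{8}{5}$ ($A = 0 \cdot \frac{1}{16} - - \frac{8}{5} = 0 + \frac{8}{5} = \frac{8}{5} \approx 1.6$)
$x = - \frac{2}{3}$ ($x = \frac{6}{-6 + \left(6 - 9\right)} = \frac{6}{-6 - 3} = \frac{6}{-9} = 6 \left(- \frac{1}{9}\right) = - \frac{2}{3} \approx -0.66667$)
$x A U{\left(Z \right)} = \left(- \frac{2}{3}\right) \frac{8}{5} \cdot 0 = \left(- \frac{16}{15}\right) 0 = 0$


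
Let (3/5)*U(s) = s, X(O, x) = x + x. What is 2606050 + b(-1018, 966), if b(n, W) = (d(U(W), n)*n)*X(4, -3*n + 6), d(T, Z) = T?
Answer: -10027951550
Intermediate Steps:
X(O, x) = 2*x
U(s) = 5*s/3
b(n, W) = 5*W*n*(12 - 6*n)/3 (b(n, W) = ((5*W/3)*n)*(2*(-3*n + 6)) = (5*W*n/3)*(2*(6 - 3*n)) = (5*W*n/3)*(12 - 6*n) = 5*W*n*(12 - 6*n)/3)
2606050 + b(-1018, 966) = 2606050 + 10*966*(-1018)*(2 - 1*(-1018)) = 2606050 + 10*966*(-1018)*(2 + 1018) = 2606050 + 10*966*(-1018)*1020 = 2606050 - 10030557600 = -10027951550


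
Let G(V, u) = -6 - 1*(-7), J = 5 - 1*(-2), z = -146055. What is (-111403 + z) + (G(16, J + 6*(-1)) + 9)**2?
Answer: -257358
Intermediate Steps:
J = 7 (J = 5 + 2 = 7)
G(V, u) = 1 (G(V, u) = -6 + 7 = 1)
(-111403 + z) + (G(16, J + 6*(-1)) + 9)**2 = (-111403 - 146055) + (1 + 9)**2 = -257458 + 10**2 = -257458 + 100 = -257358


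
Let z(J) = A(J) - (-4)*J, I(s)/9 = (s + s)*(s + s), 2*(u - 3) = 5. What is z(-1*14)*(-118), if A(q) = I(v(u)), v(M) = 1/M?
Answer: 782576/121 ≈ 6467.6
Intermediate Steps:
u = 11/2 (u = 3 + (½)*5 = 3 + 5/2 = 11/2 ≈ 5.5000)
v(M) = 1/M
I(s) = 36*s² (I(s) = 9*((s + s)*(s + s)) = 9*((2*s)*(2*s)) = 9*(4*s²) = 36*s²)
A(q) = 144/121 (A(q) = 36*(1/(11/2))² = 36*(2/11)² = 36*(4/121) = 144/121)
z(J) = 144/121 + 4*J (z(J) = 144/121 - (-4)*J = 144/121 + 4*J)
z(-1*14)*(-118) = (144/121 + 4*(-1*14))*(-118) = (144/121 + 4*(-14))*(-118) = (144/121 - 56)*(-118) = -6632/121*(-118) = 782576/121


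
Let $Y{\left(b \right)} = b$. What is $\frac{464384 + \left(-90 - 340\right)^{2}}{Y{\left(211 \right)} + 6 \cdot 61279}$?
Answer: $\frac{649284}{367885} \approx 1.7649$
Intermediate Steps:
$\frac{464384 + \left(-90 - 340\right)^{2}}{Y{\left(211 \right)} + 6 \cdot 61279} = \frac{464384 + \left(-90 - 340\right)^{2}}{211 + 6 \cdot 61279} = \frac{464384 + \left(-430\right)^{2}}{211 + 367674} = \frac{464384 + 184900}{367885} = 649284 \cdot \frac{1}{367885} = \frac{649284}{367885}$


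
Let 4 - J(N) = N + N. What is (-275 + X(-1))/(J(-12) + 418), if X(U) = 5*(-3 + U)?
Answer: -295/446 ≈ -0.66144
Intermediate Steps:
X(U) = -15 + 5*U
J(N) = 4 - 2*N (J(N) = 4 - (N + N) = 4 - 2*N)
(-275 + X(-1))/(J(-12) + 418) = (-275 + (-15 + 5*(-1)))/((4 - 2*(-12)) + 418) = (-275 + (-15 - 5))/((4 + 24) + 418) = (-275 - 20)/(28 + 418) = -295/446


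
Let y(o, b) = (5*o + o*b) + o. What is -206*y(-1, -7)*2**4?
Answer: -3296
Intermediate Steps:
y(o, b) = 6*o + b*o (y(o, b) = (5*o + b*o) + o = 6*o + b*o)
-206*y(-1, -7)*2**4 = -(-206)*(6 - 7)*2**4 = -(-206)*(-1)*16 = -206*1*16 = -206*16 = -3296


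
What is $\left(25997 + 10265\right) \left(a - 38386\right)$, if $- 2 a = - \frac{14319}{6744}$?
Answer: $- \frac{3129024101473}{2248} \approx -1.3919 \cdot 10^{9}$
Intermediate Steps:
$a = \frac{4773}{4496}$ ($a = - \frac{\left(-14319\right) \frac{1}{6744}}{2} = \left(- \frac{1}{2}\right) \left(- \frac{4773}{2248}\right) = \frac{4773}{4496} \approx 1.0616$)
$\left(25997 + 10265\right) \left(a - 38386\right) = \left(25997 + 10265\right) \left(\frac{4773}{4496} - 38386\right) = 36262 \left(- \frac{172578683}{4496}\right) = - \frac{3129024101473}{2248}$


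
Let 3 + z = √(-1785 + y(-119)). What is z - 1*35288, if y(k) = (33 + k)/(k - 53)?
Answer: -35291 + I*√7138/2 ≈ -35291.0 + 42.243*I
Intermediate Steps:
y(k) = (33 + k)/(-53 + k)
z = -3 + I*√7138/2 (z = -3 + √(-1785 + (33 - 119)/(-53 - 119)) = -3 + √(-1785 - 86/(-172)) = -3 + √(-1785 - 1/172*(-86)) = -3 + √(-1785 + ½) = -3 + √(-3569/2) = -3 + I*√7138/2 ≈ -3.0 + 42.243*I)
z - 1*35288 = (-3 + I*√7138/2) - 1*35288 = (-3 + I*√7138/2) - 35288 = -35291 + I*√7138/2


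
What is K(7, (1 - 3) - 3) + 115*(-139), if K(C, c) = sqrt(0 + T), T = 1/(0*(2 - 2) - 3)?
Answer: -15985 + I*sqrt(3)/3 ≈ -15985.0 + 0.57735*I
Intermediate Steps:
T = -1/3 (T = 1/(0*0 - 3) = 1/(0 - 3) = 1/(-3) = -1/3 ≈ -0.33333)
K(C, c) = I*sqrt(3)/3 (K(C, c) = sqrt(0 - 1/3) = sqrt(-1/3) = I*sqrt(3)/3)
K(7, (1 - 3) - 3) + 115*(-139) = I*sqrt(3)/3 + 115*(-139) = I*sqrt(3)/3 - 15985 = -15985 + I*sqrt(3)/3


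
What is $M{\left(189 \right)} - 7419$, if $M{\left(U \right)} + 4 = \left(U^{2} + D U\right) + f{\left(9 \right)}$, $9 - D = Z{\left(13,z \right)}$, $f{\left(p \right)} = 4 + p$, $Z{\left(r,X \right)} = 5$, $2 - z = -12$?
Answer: $29067$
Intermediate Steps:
$z = 14$ ($z = 2 - -12 = 2 + 12 = 14$)
$D = 4$ ($D = 9 - 5 = 4$)
$M{\left(U \right)} = 9 + U^{2} + 4 U$ ($M{\left(U \right)} = -4 + \left(\left(U^{2} + 4 U\right) + \left(4 + 9\right)\right) = -4 + \left(\left(U^{2} + 4 U\right) + 13\right) = -4 + \left(13 + U^{2} + 4 U\right) = 9 + U^{2} + 4 U$)
$M{\left(189 \right)} - 7419 = \left(9 + 189^{2} + 4 \cdot 189\right) - 7419 = \left(9 + 35721 + 756\right) - 7419 = 36486 - 7419 = 29067$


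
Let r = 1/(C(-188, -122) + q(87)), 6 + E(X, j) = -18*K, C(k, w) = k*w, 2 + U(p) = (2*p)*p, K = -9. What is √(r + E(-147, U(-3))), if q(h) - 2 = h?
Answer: √3308140821/4605 ≈ 12.490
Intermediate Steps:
U(p) = -2 + 2*p² (U(p) = -2 + (2*p)*p = -2 + 2*p²)
q(h) = 2 + h
E(X, j) = 156 (E(X, j) = -6 - 18*(-9) = -6 + 162 = 156)
r = 1/23025 (r = 1/(-188*(-122) + (2 + 87)) = 1/(22936 + 89) = 1/23025 ≈ 4.3431e-5)
√(r + E(-147, U(-3))) = √(1/23025 + 156) = √(3591901/23025) = √3308140821/4605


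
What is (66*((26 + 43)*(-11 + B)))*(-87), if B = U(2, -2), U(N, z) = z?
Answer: 5150574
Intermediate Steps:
B = -2
(66*((26 + 43)*(-11 + B)))*(-87) = (66*((26 + 43)*(-11 - 2)))*(-87) = (66*(69*(-13)))*(-87) = (66*(-897))*(-87) = -59202*(-87) = 5150574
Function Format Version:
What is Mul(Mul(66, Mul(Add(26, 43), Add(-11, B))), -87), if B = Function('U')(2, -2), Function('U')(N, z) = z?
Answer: 5150574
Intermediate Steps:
B = -2
Mul(Mul(66, Mul(Add(26, 43), Add(-11, B))), -87) = Mul(Mul(66, Mul(Add(26, 43), Add(-11, -2))), -87) = Mul(Mul(66, Mul(69, -13)), -87) = Mul(Mul(66, -897), -87) = Mul(-59202, -87) = 5150574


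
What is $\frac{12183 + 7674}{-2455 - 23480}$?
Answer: $- \frac{6619}{8645} \approx -0.76565$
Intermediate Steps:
$\frac{12183 + 7674}{-2455 - 23480} = \frac{19857}{-25935} = 19857 \left(- \frac{1}{25935}\right) = - \frac{6619}{8645}$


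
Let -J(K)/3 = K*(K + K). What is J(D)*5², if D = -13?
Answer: -25350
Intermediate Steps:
J(K) = -6*K² (J(K) = -3*K*(K + K) = -3*K*2*K = -6*K²)
J(D)*5² = -6*(-13)²*5² = -6*169*25 = -1014*25 = -25350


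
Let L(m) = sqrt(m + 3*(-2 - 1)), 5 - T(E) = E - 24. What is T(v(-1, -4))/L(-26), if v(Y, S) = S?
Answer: -33*I*sqrt(35)/35 ≈ -5.578*I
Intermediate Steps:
T(E) = 29 - E (T(E) = 5 - (E - 24) = 5 - (-24 + E) = 5 + (24 - E) = 29 - E)
L(m) = sqrt(-9 + m) (L(m) = sqrt(m + 3*(-3)) = sqrt(m - 9) = sqrt(-9 + m))
T(v(-1, -4))/L(-26) = (29 - 1*(-4))/(sqrt(-9 - 26)) = (29 + 4)/(sqrt(-35)) = 33/((I*sqrt(35))) = 33*(-I*sqrt(35)/35) = -33*I*sqrt(35)/35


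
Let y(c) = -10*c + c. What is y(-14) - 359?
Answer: -233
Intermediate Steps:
y(c) = -9*c
y(-14) - 359 = -9*(-14) - 359 = 126 - 359 = -233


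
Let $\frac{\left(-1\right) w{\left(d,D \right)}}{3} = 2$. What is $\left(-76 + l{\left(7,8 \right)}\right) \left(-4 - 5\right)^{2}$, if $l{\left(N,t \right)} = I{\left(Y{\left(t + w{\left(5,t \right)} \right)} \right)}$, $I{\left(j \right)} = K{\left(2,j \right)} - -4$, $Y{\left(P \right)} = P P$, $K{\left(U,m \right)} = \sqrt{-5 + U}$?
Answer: $-5832 + 81 i \sqrt{3} \approx -5832.0 + 140.3 i$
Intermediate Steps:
$w{\left(d,D \right)} = -6$ ($w{\left(d,D \right)} = \left(-3\right) 2 = -6$)
$Y{\left(P \right)} = P^{2}$
$I{\left(j \right)} = 4 + i \sqrt{3}$ ($I{\left(j \right)} = \sqrt{-5 + 2} - -4 = \sqrt{-3} + 4 = i \sqrt{3} + 4 = 4 + i \sqrt{3}$)
$l{\left(N,t \right)} = 4 + i \sqrt{3}$
$\left(-76 + l{\left(7,8 \right)}\right) \left(-4 - 5\right)^{2} = \left(-76 + \left(4 + i \sqrt{3}\right)\right) \left(-4 - 5\right)^{2} = \left(-72 + i \sqrt{3}\right) \left(-9\right)^{2} = \left(-72 + i \sqrt{3}\right) 81 = -5832 + 81 i \sqrt{3}$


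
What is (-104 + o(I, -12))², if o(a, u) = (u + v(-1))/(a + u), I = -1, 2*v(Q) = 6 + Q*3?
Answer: 7198489/676 ≈ 10649.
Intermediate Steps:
v(Q) = 3 + 3*Q/2 (v(Q) = (6 + Q*3)/2 = (6 + 3*Q)/2 = 3 + 3*Q/2)
o(a, u) = (3/2 + u)/(a + u) (o(a, u) = (u + (3 + (3/2)*(-1)))/(a + u) = (u + (3 - 3/2))/(a + u) = (u + 3/2)/(a + u) = (3/2 + u)/(a + u))
(-104 + o(I, -12))² = (-104 + (3/2 - 12)/(-1 - 12))² = (-104 - 21/2/(-13))² = (-104 - 1/13*(-21/2))² = (-104 + 21/26)² = (-2683/26)² = 7198489/676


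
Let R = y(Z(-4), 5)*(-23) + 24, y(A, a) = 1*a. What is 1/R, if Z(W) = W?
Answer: -1/91 ≈ -0.010989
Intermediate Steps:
y(A, a) = a
R = -91 (R = 5*(-23) + 24 = -115 + 24 = -91)
1/R = 1/(-91) = -1/91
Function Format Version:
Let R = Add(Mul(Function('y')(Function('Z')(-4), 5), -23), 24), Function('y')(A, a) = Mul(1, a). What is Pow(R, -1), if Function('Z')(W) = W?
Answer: Rational(-1, 91) ≈ -0.010989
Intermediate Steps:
Function('y')(A, a) = a
R = -91 (R = Add(Mul(5, -23), 24) = Add(-115, 24) = -91)
Pow(R, -1) = Pow(-91, -1) = Rational(-1, 91)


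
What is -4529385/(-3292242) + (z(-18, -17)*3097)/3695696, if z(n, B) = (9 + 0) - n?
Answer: 2835754001793/2027854265072 ≈ 1.3984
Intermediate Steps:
z(n, B) = 9 - n
-4529385/(-3292242) + (z(-18, -17)*3097)/3695696 = -4529385/(-3292242) + ((9 - 1*(-18))*3097)/3695696 = -4529385*(-1/3292242) + ((9 + 18)*3097)*(1/3695696) = 1509795/1097414 + (27*3097)*(1/3695696) = 1509795/1097414 + 83619*(1/3695696) = 1509795/1097414 + 83619/3695696 = 2835754001793/2027854265072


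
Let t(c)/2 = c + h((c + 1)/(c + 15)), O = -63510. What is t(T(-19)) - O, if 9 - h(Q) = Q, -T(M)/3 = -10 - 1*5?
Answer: 954247/15 ≈ 63616.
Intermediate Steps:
T(M) = 45 (T(M) = -3*(-10 - 1*5) = -3*(-10 - 5) = -3*(-15) = 45)
h(Q) = 9 - Q
t(c) = 18 + 2*c - 2*(1 + c)/(15 + c) (t(c) = 2*(c + (9 - (c + 1)/(c + 15))) = 2*(c + (9 - (1 + c)/(15 + c))) = 2*(9 + c - (1 + c)/(15 + c)) = 18 + 2*c - 2*(1 + c)/(15 + c))
t(T(-19)) - O = 2*(134 + 45² + 23*45)/(15 + 45) - 1*(-63510) = 2*(134 + 2025 + 1035)/60 + 63510 = 2*(1/60)*3194 + 63510 = 1597/15 + 63510 = 954247/15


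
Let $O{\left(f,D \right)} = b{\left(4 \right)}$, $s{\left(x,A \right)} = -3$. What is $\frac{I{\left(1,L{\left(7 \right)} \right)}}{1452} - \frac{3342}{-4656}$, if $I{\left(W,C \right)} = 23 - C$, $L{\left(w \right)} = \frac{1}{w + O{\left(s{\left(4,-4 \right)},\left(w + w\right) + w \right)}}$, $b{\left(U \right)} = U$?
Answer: $\frac{757663}{1032856} \approx 0.73356$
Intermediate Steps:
$O{\left(f,D \right)} = 4$
$L{\left(w \right)} = \frac{1}{4 + w}$ ($L{\left(w \right)} = \frac{1}{w + 4} = \frac{1}{4 + w}$)
$\frac{I{\left(1,L{\left(7 \right)} \right)}}{1452} - \frac{3342}{-4656} = \frac{23 - \frac{1}{4 + 7}}{1452} - \frac{3342}{-4656} = \left(23 - \frac{1}{11}\right) \frac{1}{1452} - - \frac{557}{776} = \left(23 - \frac{1}{11}\right) \frac{1}{1452} + \frac{557}{776} = \frac{252}{11} \cdot \frac{1}{1452} + \frac{557}{776} = \frac{21}{1331} + \frac{557}{776} = \frac{757663}{1032856}$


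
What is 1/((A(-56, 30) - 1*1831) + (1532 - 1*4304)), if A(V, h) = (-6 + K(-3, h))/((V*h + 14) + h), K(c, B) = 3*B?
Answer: -409/1882648 ≈ -0.00021725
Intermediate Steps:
A(V, h) = (-6 + 3*h)/(14 + h + V*h) (A(V, h) = (-6 + 3*h)/((V*h + 14) + h) = (-6 + 3*h)/((14 + V*h) + h) = (-6 + 3*h)/(14 + h + V*h))
1/((A(-56, 30) - 1*1831) + (1532 - 1*4304)) = 1/((3*(-2 + 30)/(14 + 30 - 56*30) - 1*1831) + (1532 - 1*4304)) = 1/((3*28/(14 + 30 - 1680) - 1831) + (1532 - 4304)) = 1/((3*28/(-1636) - 1831) - 2772) = 1/((3*(-1/1636)*28 - 1831) - 2772) = 1/((-21/409 - 1831) - 2772) = 1/(-748900/409 - 2772) = 1/(-1882648/409) = -409/1882648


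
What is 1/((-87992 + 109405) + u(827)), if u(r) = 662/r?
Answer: 827/17709213 ≈ 4.6699e-5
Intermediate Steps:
1/((-87992 + 109405) + u(827)) = 1/((-87992 + 109405) + 662/827) = 1/(21413 + 662*(1/827)) = 1/(21413 + 662/827) = 1/(17709213/827) = 827/17709213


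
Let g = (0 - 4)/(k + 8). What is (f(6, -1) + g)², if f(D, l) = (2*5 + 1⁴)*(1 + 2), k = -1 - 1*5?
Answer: 961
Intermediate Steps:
k = -6 (k = -1 - 5 = -6)
g = -2 (g = (0 - 4)/(-6 + 8) = -4/2 = -4*½ = -2)
f(D, l) = 33 (f(D, l) = (10 + 1)*3 = 11*3 = 33)
(f(6, -1) + g)² = (33 - 2)² = 31² = 961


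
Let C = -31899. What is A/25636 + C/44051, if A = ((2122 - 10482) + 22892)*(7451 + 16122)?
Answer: 85636068/6409 ≈ 13362.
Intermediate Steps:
A = 342562836 (A = (-8360 + 22892)*23573 = 14532*23573 = 342562836)
A/25636 + C/44051 = 342562836/25636 - 31899/44051 = 342562836*(1/25636) - 31899*1/44051 = 85640709/6409 - 21/29 = 85636068/6409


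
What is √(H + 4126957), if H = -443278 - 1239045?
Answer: 3*√271626 ≈ 1563.5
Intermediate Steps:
H = -1682323
√(H + 4126957) = √(-1682323 + 4126957) = √2444634 = 3*√271626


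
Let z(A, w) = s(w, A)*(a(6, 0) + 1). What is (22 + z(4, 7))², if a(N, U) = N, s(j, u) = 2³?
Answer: 6084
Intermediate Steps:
s(j, u) = 8
z(A, w) = 56 (z(A, w) = 8*(6 + 1) = 8*7 = 56)
(22 + z(4, 7))² = (22 + 56)² = 78² = 6084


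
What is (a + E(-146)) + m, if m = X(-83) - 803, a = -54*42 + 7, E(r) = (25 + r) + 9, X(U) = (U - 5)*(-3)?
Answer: -2912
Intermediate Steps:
X(U) = 15 - 3*U (X(U) = (-5 + U)*(-3) = 15 - 3*U)
E(r) = 34 + r
a = -2261 (a = -2268 + 7 = -2261)
m = -539 (m = (15 - 3*(-83)) - 803 = (15 + 249) - 803 = 264 - 803 = -539)
(a + E(-146)) + m = (-2261 + (34 - 146)) - 539 = (-2261 - 112) - 539 = -2373 - 539 = -2912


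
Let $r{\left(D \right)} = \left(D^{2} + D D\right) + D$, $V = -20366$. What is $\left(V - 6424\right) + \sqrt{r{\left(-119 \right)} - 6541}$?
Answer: $-26790 + \sqrt{21662} \approx -26643.0$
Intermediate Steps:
$r{\left(D \right)} = D + 2 D^{2}$ ($r{\left(D \right)} = \left(D^{2} + D^{2}\right) + D = 2 D^{2} + D = D + 2 D^{2}$)
$\left(V - 6424\right) + \sqrt{r{\left(-119 \right)} - 6541} = \left(-20366 - 6424\right) + \sqrt{- 119 \left(1 + 2 \left(-119\right)\right) - 6541} = -26790 + \sqrt{- 119 \left(1 - 238\right) - 6541} = -26790 + \sqrt{\left(-119\right) \left(-237\right) - 6541} = -26790 + \sqrt{28203 - 6541} = -26790 + \sqrt{21662}$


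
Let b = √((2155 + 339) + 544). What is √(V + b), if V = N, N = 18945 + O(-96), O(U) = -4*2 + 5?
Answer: √(18942 + 7*√62) ≈ 137.83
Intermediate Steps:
O(U) = -3 (O(U) = -8 + 5 = -3)
b = 7*√62 (b = √(2494 + 544) = √3038 = 7*√62 ≈ 55.118)
N = 18942 (N = 18945 - 3 = 18942)
V = 18942
√(V + b) = √(18942 + 7*√62)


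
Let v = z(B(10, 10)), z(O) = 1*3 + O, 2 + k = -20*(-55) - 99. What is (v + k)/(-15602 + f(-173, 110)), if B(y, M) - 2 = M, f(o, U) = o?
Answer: -1014/15775 ≈ -0.064279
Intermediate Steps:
k = 999 (k = -2 + (-20*(-55) - 99) = -2 + (1100 - 99) = -2 + 1001 = 999)
B(y, M) = 2 + M
z(O) = 3 + O
v = 15 (v = 3 + (2 + 10) = 3 + 12 = 15)
(v + k)/(-15602 + f(-173, 110)) = (15 + 999)/(-15602 - 173) = 1014/(-15775) = 1014*(-1/15775) = -1014/15775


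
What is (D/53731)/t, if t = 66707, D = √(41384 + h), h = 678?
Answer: √42062/3584233817 ≈ 5.7220e-8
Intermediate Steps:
D = √42062 (D = √(41384 + 678) = √42062 ≈ 205.09)
(D/53731)/t = (√42062/53731)/66707 = (√42062*(1/53731))*(1/66707) = (√42062/53731)*(1/66707) = √42062/3584233817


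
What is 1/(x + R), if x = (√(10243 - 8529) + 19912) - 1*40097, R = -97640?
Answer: -117825/13882728911 - √1714/13882728911 ≈ -8.4901e-6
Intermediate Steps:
x = -20185 + √1714 (x = (√1714 + 19912) - 40097 = (19912 + √1714) - 40097 = -20185 + √1714 ≈ -20144.)
1/(x + R) = 1/((-20185 + √1714) - 97640) = 1/(-117825 + √1714)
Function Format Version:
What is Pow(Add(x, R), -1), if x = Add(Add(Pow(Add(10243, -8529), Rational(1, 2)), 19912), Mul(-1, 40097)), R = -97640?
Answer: Add(Rational(-117825, 13882728911), Mul(Rational(-1, 13882728911), Pow(1714, Rational(1, 2)))) ≈ -8.4901e-6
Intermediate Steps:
x = Add(-20185, Pow(1714, Rational(1, 2))) (x = Add(Add(Pow(1714, Rational(1, 2)), 19912), -40097) = Add(Add(19912, Pow(1714, Rational(1, 2))), -40097) = Add(-20185, Pow(1714, Rational(1, 2))) ≈ -20144.)
Pow(Add(x, R), -1) = Pow(Add(Add(-20185, Pow(1714, Rational(1, 2))), -97640), -1) = Pow(Add(-117825, Pow(1714, Rational(1, 2))), -1)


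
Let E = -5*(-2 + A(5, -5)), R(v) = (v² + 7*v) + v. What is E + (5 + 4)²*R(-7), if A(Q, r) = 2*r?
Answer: -507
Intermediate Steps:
R(v) = v² + 8*v
E = 60 (E = -5*(-2 + 2*(-5)) = -5*(-2 - 10) = -5*(-12) = 60)
E + (5 + 4)²*R(-7) = 60 + (5 + 4)²*(-7*(8 - 7)) = 60 + 9²*(-7*1) = 60 + 81*(-7) = 60 - 567 = -507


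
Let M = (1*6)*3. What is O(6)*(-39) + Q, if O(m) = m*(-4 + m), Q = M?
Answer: -450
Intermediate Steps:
M = 18 (M = 6*3 = 18)
Q = 18
O(6)*(-39) + Q = (6*(-4 + 6))*(-39) + 18 = (6*2)*(-39) + 18 = 12*(-39) + 18 = -468 + 18 = -450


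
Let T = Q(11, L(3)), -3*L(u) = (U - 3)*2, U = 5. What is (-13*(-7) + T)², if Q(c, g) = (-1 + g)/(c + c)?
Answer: 35988001/4356 ≈ 8261.7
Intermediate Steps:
L(u) = -4/3 (L(u) = -(5 - 3)*2/3 = -2*2/3 = -⅓*4 = -4/3)
Q(c, g) = (-1 + g)/(2*c) (Q(c, g) = (-1 + g)/((2*c)) = (-1 + g)*(1/(2*c)) = (-1 + g)/(2*c))
T = -7/66 (T = (½)*(-1 - 4/3)/11 = (½)*(1/11)*(-7/3) = -7/66 ≈ -0.10606)
(-13*(-7) + T)² = (-13*(-7) - 7/66)² = (91 - 7/66)² = (5999/66)² = 35988001/4356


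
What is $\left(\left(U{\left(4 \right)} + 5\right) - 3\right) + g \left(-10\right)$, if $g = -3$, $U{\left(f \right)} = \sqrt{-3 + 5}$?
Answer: $32 + \sqrt{2} \approx 33.414$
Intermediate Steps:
$U{\left(f \right)} = \sqrt{2}$
$\left(\left(U{\left(4 \right)} + 5\right) - 3\right) + g \left(-10\right) = \left(\left(\sqrt{2} + 5\right) - 3\right) - -30 = \left(\left(5 + \sqrt{2}\right) - 3\right) + 30 = \left(2 + \sqrt{2}\right) + 30 = 32 + \sqrt{2}$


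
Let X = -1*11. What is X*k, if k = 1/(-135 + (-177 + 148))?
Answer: 11/164 ≈ 0.067073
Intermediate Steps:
X = -11
k = -1/164 (k = 1/(-135 - 29) = 1/(-164) = -1/164 ≈ -0.0060976)
X*k = -11*(-1/164) = 11/164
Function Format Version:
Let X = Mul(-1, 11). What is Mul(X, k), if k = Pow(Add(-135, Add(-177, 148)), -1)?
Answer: Rational(11, 164) ≈ 0.067073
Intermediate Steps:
X = -11
k = Rational(-1, 164) (k = Pow(Add(-135, -29), -1) = Pow(-164, -1) = Rational(-1, 164) ≈ -0.0060976)
Mul(X, k) = Mul(-11, Rational(-1, 164)) = Rational(11, 164)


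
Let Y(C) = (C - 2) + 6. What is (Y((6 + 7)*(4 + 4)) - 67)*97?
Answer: 3977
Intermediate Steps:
Y(C) = 4 + C (Y(C) = (-2 + C) + 6 = 4 + C)
(Y((6 + 7)*(4 + 4)) - 67)*97 = ((4 + (6 + 7)*(4 + 4)) - 67)*97 = ((4 + 13*8) - 67)*97 = ((4 + 104) - 67)*97 = (108 - 67)*97 = 41*97 = 3977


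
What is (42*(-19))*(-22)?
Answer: 17556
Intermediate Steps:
(42*(-19))*(-22) = -798*(-22) = 17556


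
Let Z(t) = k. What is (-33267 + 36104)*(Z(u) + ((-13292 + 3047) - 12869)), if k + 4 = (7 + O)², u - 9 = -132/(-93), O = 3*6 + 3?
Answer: -63361558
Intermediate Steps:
O = 21 (O = 18 + 3 = 21)
u = 323/31 (u = 9 - 132/(-93) = 9 - 132*(-1/93) = 9 + 44/31 = 323/31 ≈ 10.419)
k = 780 (k = -4 + (7 + 21)² = -4 + 28² = -4 + 784 = 780)
Z(t) = 780
(-33267 + 36104)*(Z(u) + ((-13292 + 3047) - 12869)) = (-33267 + 36104)*(780 + ((-13292 + 3047) - 12869)) = 2837*(780 + (-10245 - 12869)) = 2837*(780 - 23114) = 2837*(-22334) = -63361558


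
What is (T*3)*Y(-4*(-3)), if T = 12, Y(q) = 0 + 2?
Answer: 72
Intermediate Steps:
Y(q) = 2
(T*3)*Y(-4*(-3)) = (12*3)*2 = 36*2 = 72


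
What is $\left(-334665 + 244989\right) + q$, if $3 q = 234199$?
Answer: $- \frac{34829}{3} \approx -11610.0$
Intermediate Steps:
$q = \frac{234199}{3}$ ($q = \frac{1}{3} \cdot 234199 = \frac{234199}{3} \approx 78066.0$)
$\left(-334665 + 244989\right) + q = \left(-334665 + 244989\right) + \frac{234199}{3} = -89676 + \frac{234199}{3} = - \frac{34829}{3}$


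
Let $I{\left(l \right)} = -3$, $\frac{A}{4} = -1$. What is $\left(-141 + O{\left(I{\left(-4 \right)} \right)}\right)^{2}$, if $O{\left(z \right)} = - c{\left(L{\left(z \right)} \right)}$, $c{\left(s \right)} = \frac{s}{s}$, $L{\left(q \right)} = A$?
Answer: $20164$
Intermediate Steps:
$A = -4$ ($A = 4 \left(-1\right) = -4$)
$L{\left(q \right)} = -4$
$c{\left(s \right)} = 1$
$O{\left(z \right)} = -1$ ($O{\left(z \right)} = \left(-1\right) 1 = -1$)
$\left(-141 + O{\left(I{\left(-4 \right)} \right)}\right)^{2} = \left(-141 - 1\right)^{2} = \left(-142\right)^{2} = 20164$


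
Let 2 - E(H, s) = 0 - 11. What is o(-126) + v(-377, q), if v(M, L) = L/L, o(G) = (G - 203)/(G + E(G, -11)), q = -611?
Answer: 442/113 ≈ 3.9115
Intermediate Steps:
E(H, s) = 13 (E(H, s) = 2 - (0 - 11) = 2 - 1*(-11) = 2 + 11 = 13)
o(G) = (-203 + G)/(13 + G) (o(G) = (G - 203)/(G + 13) = (-203 + G)/(13 + G))
v(M, L) = 1
o(-126) + v(-377, q) = (-203 - 126)/(13 - 126) + 1 = -329/(-113) + 1 = -1/113*(-329) + 1 = 329/113 + 1 = 442/113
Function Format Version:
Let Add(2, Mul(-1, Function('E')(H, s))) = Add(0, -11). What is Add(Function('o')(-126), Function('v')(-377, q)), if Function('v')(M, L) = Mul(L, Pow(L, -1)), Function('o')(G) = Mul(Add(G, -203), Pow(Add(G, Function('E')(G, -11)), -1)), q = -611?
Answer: Rational(442, 113) ≈ 3.9115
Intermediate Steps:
Function('E')(H, s) = 13 (Function('E')(H, s) = Add(2, Mul(-1, Add(0, -11))) = Add(2, Mul(-1, -11)) = Add(2, 11) = 13)
Function('o')(G) = Mul(Pow(Add(13, G), -1), Add(-203, G)) (Function('o')(G) = Mul(Add(G, -203), Pow(Add(G, 13), -1)) = Mul(Add(-203, G), Pow(Add(13, G), -1)) = Mul(Pow(Add(13, G), -1), Add(-203, G)))
Function('v')(M, L) = 1
Add(Function('o')(-126), Function('v')(-377, q)) = Add(Mul(Pow(Add(13, -126), -1), Add(-203, -126)), 1) = Add(Mul(Pow(-113, -1), -329), 1) = Add(Mul(Rational(-1, 113), -329), 1) = Add(Rational(329, 113), 1) = Rational(442, 113)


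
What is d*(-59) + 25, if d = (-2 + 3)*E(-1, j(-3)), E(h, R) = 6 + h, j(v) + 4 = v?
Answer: -270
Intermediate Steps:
j(v) = -4 + v
d = 5 (d = (-2 + 3)*(6 - 1) = 1*5 = 5)
d*(-59) + 25 = 5*(-59) + 25 = -295 + 25 = -270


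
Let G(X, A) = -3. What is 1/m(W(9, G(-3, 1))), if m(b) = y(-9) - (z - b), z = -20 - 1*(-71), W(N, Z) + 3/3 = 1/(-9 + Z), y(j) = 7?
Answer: -12/541 ≈ -0.022181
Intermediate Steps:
W(N, Z) = -1 + 1/(-9 + Z)
z = 51 (z = -20 + 71 = 51)
m(b) = -44 + b (m(b) = 7 - (51 - b) = 7 + (-51 + b) = -44 + b)
1/m(W(9, G(-3, 1))) = 1/(-44 + (10 - 1*(-3))/(-9 - 3)) = 1/(-44 + (10 + 3)/(-12)) = 1/(-44 - 1/12*13) = 1/(-44 - 13/12) = 1/(-541/12) = -12/541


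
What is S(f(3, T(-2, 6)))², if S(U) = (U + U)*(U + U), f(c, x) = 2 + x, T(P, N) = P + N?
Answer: 20736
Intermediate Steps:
T(P, N) = N + P
S(U) = 4*U² (S(U) = (2*U)*(2*U) = 4*U²)
S(f(3, T(-2, 6)))² = (4*(2 + (6 - 2))²)² = (4*(2 + 4)²)² = (4*6²)² = (4*36)² = 144² = 20736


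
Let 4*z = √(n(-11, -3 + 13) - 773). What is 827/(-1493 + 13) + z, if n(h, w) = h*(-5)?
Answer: -827/1480 + I*√718/4 ≈ -0.55878 + 6.6989*I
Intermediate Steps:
n(h, w) = -5*h
z = I*√718/4 (z = √(-5*(-11) - 773)/4 = √(55 - 773)/4 = √(-718)/4 = (I*√718)/4 = I*√718/4 ≈ 6.6989*I)
827/(-1493 + 13) + z = 827/(-1493 + 13) + I*√718/4 = 827/(-1480) + I*√718/4 = 827*(-1/1480) + I*√718/4 = -827/1480 + I*√718/4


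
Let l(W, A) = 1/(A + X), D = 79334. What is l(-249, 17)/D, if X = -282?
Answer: -1/21023510 ≈ -4.7566e-8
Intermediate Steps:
l(W, A) = 1/(-282 + A) (l(W, A) = 1/(A - 282) = 1/(-282 + A))
l(-249, 17)/D = 1/((-282 + 17)*79334) = (1/79334)/(-265) = -1/265*1/79334 = -1/21023510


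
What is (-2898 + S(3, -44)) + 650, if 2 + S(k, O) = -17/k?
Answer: -6767/3 ≈ -2255.7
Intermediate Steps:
S(k, O) = -2 - 17/k
(-2898 + S(3, -44)) + 650 = (-2898 + (-2 - 17/3)) + 650 = (-2898 - 23/3) + 650 = -8717/3 + 650 = -6767/3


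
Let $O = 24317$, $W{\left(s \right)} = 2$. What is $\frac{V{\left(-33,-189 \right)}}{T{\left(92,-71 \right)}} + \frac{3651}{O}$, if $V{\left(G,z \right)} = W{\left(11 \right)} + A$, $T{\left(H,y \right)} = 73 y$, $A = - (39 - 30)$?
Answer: $\frac{19093352}{126035011} \approx 0.15149$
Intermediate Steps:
$A = -9$ ($A = \left(-1\right) 9 = -9$)
$V{\left(G,z \right)} = -7$ ($V{\left(G,z \right)} = 2 - 9 = -7$)
$\frac{V{\left(-33,-189 \right)}}{T{\left(92,-71 \right)}} + \frac{3651}{O} = - \frac{7}{73 \left(-71\right)} + \frac{3651}{24317} = - \frac{7}{-5183} + 3651 \cdot \frac{1}{24317} = \left(-7\right) \left(- \frac{1}{5183}\right) + \frac{3651}{24317} = \frac{7}{5183} + \frac{3651}{24317} = \frac{19093352}{126035011}$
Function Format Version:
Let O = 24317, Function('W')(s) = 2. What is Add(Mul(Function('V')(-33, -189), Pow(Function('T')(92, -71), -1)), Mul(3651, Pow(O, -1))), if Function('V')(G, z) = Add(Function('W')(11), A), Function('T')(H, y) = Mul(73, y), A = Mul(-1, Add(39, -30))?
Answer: Rational(19093352, 126035011) ≈ 0.15149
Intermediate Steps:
A = -9 (A = Mul(-1, 9) = -9)
Function('V')(G, z) = -7 (Function('V')(G, z) = Add(2, -9) = -7)
Add(Mul(Function('V')(-33, -189), Pow(Function('T')(92, -71), -1)), Mul(3651, Pow(O, -1))) = Add(Mul(-7, Pow(Mul(73, -71), -1)), Mul(3651, Pow(24317, -1))) = Add(Mul(-7, Pow(-5183, -1)), Mul(3651, Rational(1, 24317))) = Add(Mul(-7, Rational(-1, 5183)), Rational(3651, 24317)) = Add(Rational(7, 5183), Rational(3651, 24317)) = Rational(19093352, 126035011)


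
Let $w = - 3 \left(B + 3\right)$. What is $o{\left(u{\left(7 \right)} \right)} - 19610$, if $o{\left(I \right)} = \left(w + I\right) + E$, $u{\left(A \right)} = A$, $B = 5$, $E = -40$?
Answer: $-19667$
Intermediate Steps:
$w = -24$ ($w = - 3 \left(5 + 3\right) = \left(-3\right) 8 = -24$)
$o{\left(I \right)} = -64 + I$ ($o{\left(I \right)} = \left(-24 + I\right) - 40 = -64 + I$)
$o{\left(u{\left(7 \right)} \right)} - 19610 = \left(-64 + 7\right) - 19610 = -57 - 19610 = -19667$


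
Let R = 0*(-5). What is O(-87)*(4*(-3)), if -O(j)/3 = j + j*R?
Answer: -3132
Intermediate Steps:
R = 0
O(j) = -3*j (O(j) = -3*(j + j*0) = -3*(j + 0) = -3*j)
O(-87)*(4*(-3)) = (-3*(-87))*(4*(-3)) = 261*(-12) = -3132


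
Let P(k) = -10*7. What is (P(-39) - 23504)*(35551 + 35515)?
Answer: -1675309884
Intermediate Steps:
P(k) = -70
(P(-39) - 23504)*(35551 + 35515) = (-70 - 23504)*(35551 + 35515) = -23574*71066 = -1675309884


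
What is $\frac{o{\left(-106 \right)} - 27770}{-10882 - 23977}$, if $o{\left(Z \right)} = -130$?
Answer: $\frac{27900}{34859} \approx 0.80037$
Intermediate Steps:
$\frac{o{\left(-106 \right)} - 27770}{-10882 - 23977} = \frac{-130 - 27770}{-10882 - 23977} = \frac{-130 - 27770}{-34859} = \left(-27900\right) \left(- \frac{1}{34859}\right) = \frac{27900}{34859}$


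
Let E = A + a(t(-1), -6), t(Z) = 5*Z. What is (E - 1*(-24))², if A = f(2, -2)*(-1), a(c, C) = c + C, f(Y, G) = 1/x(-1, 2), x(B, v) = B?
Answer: 196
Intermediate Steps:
f(Y, G) = -1 (f(Y, G) = 1/(-1) = -1)
a(c, C) = C + c
A = 1 (A = -1*(-1) = 1)
E = -10 (E = 1 + (-6 + 5*(-1)) = 1 + (-6 - 5) = 1 - 11 = -10)
(E - 1*(-24))² = (-10 - 1*(-24))² = (-10 + 24)² = 14² = 196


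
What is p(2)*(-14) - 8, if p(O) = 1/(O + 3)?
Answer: -54/5 ≈ -10.800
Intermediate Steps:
p(O) = 1/(3 + O)
p(2)*(-14) - 8 = -14/(3 + 2) - 8 = -14/5 - 8 = -54/5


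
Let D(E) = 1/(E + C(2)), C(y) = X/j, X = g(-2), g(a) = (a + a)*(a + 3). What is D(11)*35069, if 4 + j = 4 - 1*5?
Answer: 175345/59 ≈ 2971.9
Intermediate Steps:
g(a) = 2*a*(3 + a) (g(a) = (2*a)*(3 + a) = 2*a*(3 + a))
j = -5 (j = -4 + (4 - 1*5) = -4 + (4 - 5) = -4 - 1 = -5)
X = -4 (X = 2*(-2)*(3 - 2) = 2*(-2)*1 = -4)
C(y) = ⅘ (C(y) = -4/(-5) = -4*(-⅕) = ⅘)
D(E) = 1/(⅘ + E) (D(E) = 1/(E + ⅘) = 1/(⅘ + E))
D(11)*35069 = (5/(4 + 5*11))*35069 = (5/(4 + 55))*35069 = (5/59)*35069 = 175345/59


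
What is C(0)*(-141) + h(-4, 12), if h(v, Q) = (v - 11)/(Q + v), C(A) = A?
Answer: -15/8 ≈ -1.8750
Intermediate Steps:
h(v, Q) = (-11 + v)/(Q + v)
C(0)*(-141) + h(-4, 12) = 0*(-141) + (-11 - 4)/(12 - 4) = 0 - 15/8 = -15/8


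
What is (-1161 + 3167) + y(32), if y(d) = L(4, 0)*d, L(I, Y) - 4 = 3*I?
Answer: 2518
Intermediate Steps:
L(I, Y) = 4 + 3*I
y(d) = 16*d (y(d) = (4 + 3*4)*d = (4 + 12)*d = 16*d)
(-1161 + 3167) + y(32) = (-1161 + 3167) + 16*32 = 2006 + 512 = 2518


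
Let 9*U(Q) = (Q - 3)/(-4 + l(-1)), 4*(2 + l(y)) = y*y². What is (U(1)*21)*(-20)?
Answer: -224/15 ≈ -14.933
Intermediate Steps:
l(y) = -2 + y³/4 (l(y) = -2 + (y*y²)/4 = -2 + y³/4)
U(Q) = 4/75 - 4*Q/225 (U(Q) = ((Q - 3)/(-4 + (-2 + (¼)*(-1)³)))/9 = ((-3 + Q)/(-4 + (-2 + (¼)*(-1))))/9 = ((-3 + Q)/(-4 + (-2 - ¼)))/9 = ((-3 + Q)/(-4 - 9/4))/9 = ((-3 + Q)/(-25/4))/9 = ((-3 + Q)*(-4/25))/9 = (12/25 - 4*Q/25)/9 = 4/75 - 4*Q/225)
(U(1)*21)*(-20) = ((4/75 - 4/225*1)*21)*(-20) = ((4/75 - 4/225)*21)*(-20) = ((8/225)*21)*(-20) = (56/75)*(-20) = -224/15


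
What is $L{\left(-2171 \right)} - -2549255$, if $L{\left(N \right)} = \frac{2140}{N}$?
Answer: $\frac{5534430465}{2171} \approx 2.5493 \cdot 10^{6}$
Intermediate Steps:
$L{\left(-2171 \right)} - -2549255 = \frac{2140}{-2171} - -2549255 = 2140 \left(- \frac{1}{2171}\right) + 2549255 = - \frac{2140}{2171} + 2549255 = \frac{5534430465}{2171}$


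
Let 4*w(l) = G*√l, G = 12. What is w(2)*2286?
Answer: 6858*√2 ≈ 9698.7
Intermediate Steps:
w(l) = 3*√l (w(l) = (12*√l)/4 = 3*√l)
w(2)*2286 = (3*√2)*2286 = 6858*√2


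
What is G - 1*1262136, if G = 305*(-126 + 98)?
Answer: -1270676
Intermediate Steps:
G = -8540 (G = 305*(-28) = -8540)
G - 1*1262136 = -8540 - 1*1262136 = -8540 - 1262136 = -1270676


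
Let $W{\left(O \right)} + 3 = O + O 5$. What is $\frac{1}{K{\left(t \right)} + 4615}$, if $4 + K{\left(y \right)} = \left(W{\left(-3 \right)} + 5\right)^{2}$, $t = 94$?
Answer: $\frac{1}{4867} \approx 0.00020547$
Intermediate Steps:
$W{\left(O \right)} = -3 + 6 O$ ($W{\left(O \right)} = -3 + \left(O + O 5\right) = -3 + \left(O + 5 O\right) = -3 + 6 O$)
$K{\left(y \right)} = 252$ ($K{\left(y \right)} = -4 + \left(\left(-3 + 6 \left(-3\right)\right) + 5\right)^{2} = -4 + \left(\left(-3 - 18\right) + 5\right)^{2} = -4 + \left(-21 + 5\right)^{2} = -4 + \left(-16\right)^{2} = -4 + 256 = 252$)
$\frac{1}{K{\left(t \right)} + 4615} = \frac{1}{252 + 4615} = \frac{1}{4867}$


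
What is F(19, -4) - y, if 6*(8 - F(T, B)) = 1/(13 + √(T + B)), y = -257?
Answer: 244847/924 + √15/924 ≈ 264.99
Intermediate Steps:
F(T, B) = 8 - 1/(6*(13 + √(B + T))) (F(T, B) = 8 - 1/(6*(13 + √(T + B))) = 8 - 1/(6*(13 + √(B + T))))
F(19, -4) - y = (623 + 48*√(-4 + 19))/(6*(13 + √(-4 + 19))) - 1*(-257) = (623 + 48*√15)/(6*(13 + √15)) + 257 = 257 + (623 + 48*√15)/(6*(13 + √15))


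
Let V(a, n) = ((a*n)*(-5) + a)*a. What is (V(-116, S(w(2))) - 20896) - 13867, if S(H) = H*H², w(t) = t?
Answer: -559547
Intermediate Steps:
S(H) = H³
V(a, n) = a*(a - 5*a*n) (V(a, n) = (-5*a*n + a)*a = (a - 5*a*n)*a = a*(a - 5*a*n))
(V(-116, S(w(2))) - 20896) - 13867 = ((-116)²*(1 - 5*2³) - 20896) - 13867 = (13456*(1 - 5*8) - 20896) - 13867 = (13456*(1 - 40) - 20896) - 13867 = (13456*(-39) - 20896) - 13867 = (-524784 - 20896) - 13867 = -545680 - 13867 = -559547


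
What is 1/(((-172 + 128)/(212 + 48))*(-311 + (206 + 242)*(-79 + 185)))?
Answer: -5/39919 ≈ -0.00012525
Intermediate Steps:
1/(((-172 + 128)/(212 + 48))*(-311 + (206 + 242)*(-79 + 185))) = 1/((-44/260)*(-311 + 448*106)) = 1/((-44*1/260)*(-311 + 47488)) = 1/(-11/65*47177) = 1/(-39919/5) = -5/39919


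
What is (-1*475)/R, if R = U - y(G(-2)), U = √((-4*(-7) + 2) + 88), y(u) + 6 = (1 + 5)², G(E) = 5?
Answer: 7125/391 + 475*√118/782 ≈ 24.821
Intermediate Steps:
y(u) = 30 (y(u) = -6 + (1 + 5)² = -6 + 6² = -6 + 36 = 30)
U = √118 (U = √((28 + 2) + 88) = √(30 + 88) = √118 ≈ 10.863)
R = -30 + √118 (R = √118 - 1*30 = √118 - 30 = -30 + √118 ≈ -19.137)
(-1*475)/R = (-1*475)/(-30 + √118) = -475/(-30 + √118)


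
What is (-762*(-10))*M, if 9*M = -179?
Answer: -454660/3 ≈ -1.5155e+5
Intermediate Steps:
M = -179/9 (M = (⅑)*(-179) = -179/9 ≈ -19.889)
(-762*(-10))*M = -762*(-10)*(-179/9) = -127*(-60)*(-179/9) = 7620*(-179/9) = -454660/3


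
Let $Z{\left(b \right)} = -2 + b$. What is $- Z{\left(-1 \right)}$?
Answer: $3$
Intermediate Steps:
$- Z{\left(-1 \right)} = - (-2 - 1) = \left(-1\right) \left(-3\right) = 3$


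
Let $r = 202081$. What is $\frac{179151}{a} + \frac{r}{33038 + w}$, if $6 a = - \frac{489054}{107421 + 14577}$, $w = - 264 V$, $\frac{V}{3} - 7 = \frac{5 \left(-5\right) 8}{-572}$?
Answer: $- \frac{7732942041290779}{28839677398} \approx -2.6814 \cdot 10^{5}$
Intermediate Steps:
$V = \frac{3153}{143}$ ($V = 21 + 3 \frac{5 \left(-5\right) 8}{-572} = 21 + 3 \left(-25\right) 8 \left(- \frac{1}{572}\right) = 21 + 3 \left(\left(-200\right) \left(- \frac{1}{572}\right)\right) = 21 + 3 \cdot \frac{50}{143} = 21 + \frac{150}{143} = \frac{3153}{143} \approx 22.049$)
$w = - \frac{75672}{13}$ ($w = \left(-264\right) \frac{3153}{143} = - \frac{75672}{13} \approx -5820.9$)
$a = - \frac{81509}{121998}$ ($a = \frac{\left(-489054\right) \frac{1}{107421 + 14577}}{6} = \frac{\left(-489054\right) \frac{1}{121998}}{6} = \frac{1}{6} \left(- \frac{81509}{20333}\right) = - \frac{81509}{121998} \approx -0.66812$)
$\frac{179151}{a} + \frac{r}{33038 + w} = \frac{179151}{- \frac{81509}{121998}} + \frac{202081}{33038 - \frac{75672}{13}} = 179151 \left(- \frac{121998}{81509}\right) + \frac{202081}{\frac{353822}{13}} = - \frac{21856063698}{81509} + 202081 \cdot \frac{13}{353822} = - \frac{21856063698}{81509} + \frac{2627053}{353822} = - \frac{7732942041290779}{28839677398}$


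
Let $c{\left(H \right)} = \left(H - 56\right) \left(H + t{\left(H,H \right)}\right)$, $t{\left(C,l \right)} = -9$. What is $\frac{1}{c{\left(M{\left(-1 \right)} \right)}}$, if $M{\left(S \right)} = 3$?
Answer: $\frac{1}{318} \approx 0.0031447$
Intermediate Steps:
$c{\left(H \right)} = \left(-56 + H\right) \left(-9 + H\right)$ ($c{\left(H \right)} = \left(H - 56\right) \left(H - 9\right) = \left(-56 + H\right) \left(-9 + H\right)$)
$\frac{1}{c{\left(M{\left(-1 \right)} \right)}} = \frac{1}{504 + 3^{2} - 195} = \frac{1}{504 + 9 - 195} = \frac{1}{318}$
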